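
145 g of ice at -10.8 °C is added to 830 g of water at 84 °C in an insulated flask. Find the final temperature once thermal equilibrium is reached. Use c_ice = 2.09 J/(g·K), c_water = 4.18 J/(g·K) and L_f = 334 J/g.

T_f ≈ 58.8 °C

Energy balance with sensible and latent terms:
ice -10.8→0 °C: 145×2.09×10.8 = 3272.9; latent heat to melt: 145×334 = 48430; warm the meltwater: 606.1 T; water: 3469.4(T − 84)
4075.5 T = 291430 − 51703 = 239727
T ≈ 58.82 °C (positive, so assuming full melt was valid).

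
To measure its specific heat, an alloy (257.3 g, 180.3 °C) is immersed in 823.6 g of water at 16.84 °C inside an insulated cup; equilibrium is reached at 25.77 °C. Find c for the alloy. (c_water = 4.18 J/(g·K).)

Taking heat into each body as positive, Σ m c ΔT = 0:
257.3×c×(25.77 − 180.3) + 823.6×4.18×(25.77 − 16.84) = 0
-39761 c = -30743
c = -30743/-39761 ≈ 0.7732 J/(g·K)

c ≈ 0.773 J/(g·K)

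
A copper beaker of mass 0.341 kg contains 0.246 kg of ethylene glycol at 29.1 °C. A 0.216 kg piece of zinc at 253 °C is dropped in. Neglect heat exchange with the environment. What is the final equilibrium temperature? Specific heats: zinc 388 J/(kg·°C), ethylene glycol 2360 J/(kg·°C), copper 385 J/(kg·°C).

T_f ≈ 52.7 °C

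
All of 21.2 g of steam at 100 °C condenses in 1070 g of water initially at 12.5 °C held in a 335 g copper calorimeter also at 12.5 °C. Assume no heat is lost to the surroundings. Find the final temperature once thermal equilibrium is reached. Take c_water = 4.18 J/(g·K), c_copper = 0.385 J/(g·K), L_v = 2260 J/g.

T_f ≈ 24.4 °C

Net heat exchanged in the isolated system is zero:
steam→water at 100 °C releases m L_v = 21.2·2260 = 47912; condensate cools 100→T: 21.2·4.18·(T − 100) = 88.62(T − 100); water warms: 1070·4.18·(T − 12.5) = 4472.6(T − 12.5); cup: 128.97(T − 12.5)
4690.2 T = 47912 + 8861.6 + 57520 = 114293
T ≈ 24.37 °C — below 100 °C, confirming all the steam condensed.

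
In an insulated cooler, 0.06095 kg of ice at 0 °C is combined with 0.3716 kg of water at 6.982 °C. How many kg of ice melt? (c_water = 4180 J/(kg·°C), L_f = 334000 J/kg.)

m_melted ≈ 0.0325 kg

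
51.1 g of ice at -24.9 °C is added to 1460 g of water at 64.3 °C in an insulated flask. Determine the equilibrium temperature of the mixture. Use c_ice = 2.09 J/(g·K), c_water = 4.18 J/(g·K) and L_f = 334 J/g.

T_f ≈ 59.0 °C

Setting the total heat transfer to zero:
warm ice to 0 °C: 51.1·2.09·(0 − (-24.9)) = 2659.3; latent heat to melt: 51.1·334 = 17067; meltwater 0→T: 51.1·4.18·T = 213.6 T; water: 6102.8(T − 64.3)
6316.4 T = 392410 − 19727 = 372683
T ≈ 59.00 °C (positive, so assuming full melt was valid).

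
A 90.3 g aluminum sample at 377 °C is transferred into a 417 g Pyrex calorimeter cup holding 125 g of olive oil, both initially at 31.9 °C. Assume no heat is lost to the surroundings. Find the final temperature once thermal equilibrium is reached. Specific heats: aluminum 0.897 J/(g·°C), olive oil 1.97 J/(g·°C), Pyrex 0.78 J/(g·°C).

Conservation of energy gives ΣQ = 0:
90.3*0.897*(T − 377) + 125*1.97*(T − 31.9) + 417*0.78*(T − 31.9) = 0
81(T − 377) + 246.25(T − 31.9) + 325.26(T − 31.9) = 0
(81 + 246.25 + 325.26) T = 81*377 + 246.25*31.9 + 325.26*31.9
T = 48768 / 652.51 = 74.7 °C

T_f ≈ 74.7 °C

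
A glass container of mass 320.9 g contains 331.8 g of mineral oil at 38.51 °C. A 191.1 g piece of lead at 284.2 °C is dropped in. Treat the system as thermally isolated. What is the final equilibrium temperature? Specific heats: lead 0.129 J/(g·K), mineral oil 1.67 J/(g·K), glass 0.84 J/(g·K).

T_f ≈ 45.6 °C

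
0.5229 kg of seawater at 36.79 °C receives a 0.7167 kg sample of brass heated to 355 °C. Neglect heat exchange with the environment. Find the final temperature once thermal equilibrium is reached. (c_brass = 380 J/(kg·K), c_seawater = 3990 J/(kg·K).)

T_f ≈ 73.5 °C

Net heat exchanged in the isolated system is zero:
0.7167×380×(T − 355) + 0.5229×3990×(T − 36.79) = 0
272.35(T − 355) + 2086.4(T − 36.79) = 0
(272.35 + 2086.4) T = 272.35×355 + 2086.4×36.79
T ≈ 73.53 °C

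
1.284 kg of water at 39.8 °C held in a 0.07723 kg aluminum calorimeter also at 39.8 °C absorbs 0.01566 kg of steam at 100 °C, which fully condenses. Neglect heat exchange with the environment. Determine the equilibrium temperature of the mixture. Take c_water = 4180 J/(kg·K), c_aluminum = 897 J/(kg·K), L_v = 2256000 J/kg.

T_f ≈ 46.9 °C

Let T be the final temperature. ΣQ_i = 0:
condense steam: −0.01566·2256000 = −35329
  condensed water 100 °C→T: 65.46(T − 100)
  water warms: 1.284·4180·(T − 39.8) = 5367.1(T − 39.8)
  aluminum cup: 0.07723·897·(T − 39.8) = 69.28(T − 39.8)
5501.9 T = 35329 + 6545.9 + 216369 = 258243
T ≈ 46.94 °C, under the boiling point, so the assumption holds.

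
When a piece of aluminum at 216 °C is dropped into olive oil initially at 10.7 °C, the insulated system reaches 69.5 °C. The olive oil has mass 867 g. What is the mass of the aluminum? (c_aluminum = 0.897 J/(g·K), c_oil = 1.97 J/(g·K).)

m ≈ 764 g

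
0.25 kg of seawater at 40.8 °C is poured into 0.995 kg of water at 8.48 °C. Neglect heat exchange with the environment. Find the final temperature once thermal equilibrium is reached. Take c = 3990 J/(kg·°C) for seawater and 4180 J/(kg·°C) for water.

T_f ≈ 14.7 °C

Energy conservation, ΣQ = 0:
0.25*3990*(T − 40.8) + 0.995*4180*(T − 8.48) = 0
5156.6 T = 75967
T = 75967 / 5156.6 = 14.7 °C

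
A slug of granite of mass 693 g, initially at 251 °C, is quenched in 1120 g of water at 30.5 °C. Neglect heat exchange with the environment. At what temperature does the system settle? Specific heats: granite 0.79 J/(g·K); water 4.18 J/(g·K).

T_f ≈ 53.6 °C

T_f is the heat-capacity-weighted average of the initial temperatures:
T_f = (547.47×251 + 4681.6×30.5) / (547.47 + 4681.6)
    = 280204 / 5229.1 ≈ 53.59 °C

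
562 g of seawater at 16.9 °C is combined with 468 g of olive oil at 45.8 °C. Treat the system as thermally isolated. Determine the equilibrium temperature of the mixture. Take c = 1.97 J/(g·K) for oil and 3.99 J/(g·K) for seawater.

T_f ≈ 25.3 °C

Taking heat into each body as positive, Σ m c ΔT = 0:
468·1.97·(T − 45.8) + 562·3.99·(T − 16.9) = 0
(921.96 + 2242.4) T = 921.96·45.8 + 2242.4·16.9
T ≈ 25.32 °C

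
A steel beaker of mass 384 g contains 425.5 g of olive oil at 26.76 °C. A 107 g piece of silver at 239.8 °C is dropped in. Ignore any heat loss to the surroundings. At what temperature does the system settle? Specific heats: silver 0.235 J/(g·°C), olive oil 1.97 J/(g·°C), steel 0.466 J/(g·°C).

T_f ≈ 31.9 °C

Energy conservation, ΣQ = 0:
107·0.235·(T − 239.8) + 425.5·1.97·(T − 26.76) + 384·0.466·(T − 26.76) = 0
25.14(T − 239.8) + 838.24(T − 26.76) + 178.94(T − 26.76) = 0
1042.3 T = 33249
T ≈ 31.90 °C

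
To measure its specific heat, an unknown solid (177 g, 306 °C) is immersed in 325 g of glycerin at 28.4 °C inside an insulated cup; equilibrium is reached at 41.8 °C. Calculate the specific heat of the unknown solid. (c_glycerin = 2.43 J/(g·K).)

Energy conservation, ΣQ = 0:
177·c·(41.8 − 306) + 325·2.43·(41.8 − 28.4) = 0
-46763 c = -10583
c = -10583/-46763 ≈ 0.2263 J/(g·K)

c ≈ 0.226 J/(g·K)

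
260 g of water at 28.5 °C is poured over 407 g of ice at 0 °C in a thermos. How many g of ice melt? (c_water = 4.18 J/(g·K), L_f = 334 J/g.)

m_melted ≈ 92.7 g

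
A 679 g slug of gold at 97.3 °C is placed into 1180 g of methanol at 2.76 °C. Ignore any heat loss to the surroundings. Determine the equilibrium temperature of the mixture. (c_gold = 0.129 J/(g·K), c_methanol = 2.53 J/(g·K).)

Setting the total heat transfer to zero:
679*0.129*(T − 97.3) + 1180*2.53*(T − 2.76) = 0
3073 T = 16762
T = 16762/3073 ≈ 5.45 °C

T_f ≈ 5.5 °C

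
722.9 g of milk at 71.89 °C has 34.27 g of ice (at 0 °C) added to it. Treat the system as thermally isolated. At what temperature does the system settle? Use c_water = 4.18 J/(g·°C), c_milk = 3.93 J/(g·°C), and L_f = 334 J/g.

T_f ≈ 64.6 °C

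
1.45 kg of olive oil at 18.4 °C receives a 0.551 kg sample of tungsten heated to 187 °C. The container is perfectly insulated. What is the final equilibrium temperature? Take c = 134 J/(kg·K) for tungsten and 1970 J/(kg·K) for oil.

With ΣQ=0 the equilibrium temperature is the m·c-weighted mean:
T_f = (73.83*187 + 2856.5*18.4) / (73.83 + 2856.5)
    = 66367 / 2930.3 ≈ 22.65 °C

T_f ≈ 22.6 °C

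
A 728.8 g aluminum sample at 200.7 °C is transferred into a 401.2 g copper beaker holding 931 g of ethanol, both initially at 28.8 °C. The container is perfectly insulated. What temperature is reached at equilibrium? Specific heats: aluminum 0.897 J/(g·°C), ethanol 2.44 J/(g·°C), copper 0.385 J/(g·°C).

T_f ≈ 65.3 °C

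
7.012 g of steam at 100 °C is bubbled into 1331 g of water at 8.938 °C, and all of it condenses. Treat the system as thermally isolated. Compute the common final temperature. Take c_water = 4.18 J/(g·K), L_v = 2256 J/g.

T_f ≈ 12.2 °C

Energy balance with sensible and latent terms:
condense steam: −7.012·2256 = −15819; condensed water 100 °C→T: 29.31(T − 100); water warms: 1331·4.18·(T − 8.938) = 5563.6(T − 8.938)
5592.9 T = 15819 + 2931 + 49727 = 68477
T ≈ 12.24 °C — below 100 °C, confirming all the steam condensed.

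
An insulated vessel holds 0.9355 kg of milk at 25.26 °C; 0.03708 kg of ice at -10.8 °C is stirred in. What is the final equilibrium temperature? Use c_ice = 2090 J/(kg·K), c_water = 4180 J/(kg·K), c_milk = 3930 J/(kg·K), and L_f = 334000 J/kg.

Energy conservation, ΣQ = 0:
ice -10.8→0 °C: 0.03708×2090×10.8 = 836.97; melt ice: 0.03708×334000 = 12385; warm the meltwater: 154.99 T; milk cools: 0.9355×3930×(T − 25.26) = 3676.5(T − 25.26)
3831.5 T = 92869 − 13222 = 79647
T ≈ 20.79 °C — above 0 °C, consistent with complete melting.

T_f ≈ 20.8 °C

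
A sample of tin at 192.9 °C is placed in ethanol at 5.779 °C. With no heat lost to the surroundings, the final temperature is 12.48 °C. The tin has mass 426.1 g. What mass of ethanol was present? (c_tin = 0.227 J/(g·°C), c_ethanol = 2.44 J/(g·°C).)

Net heat exchanged in the isolated system is zero:
426.1×0.227×(12.48 − 192.9) + m×2.44×(12.48 − 5.779) = 0
16.35 m = 17451
m = 17451/16.35 ≈ 1067 g

m ≈ 1070 g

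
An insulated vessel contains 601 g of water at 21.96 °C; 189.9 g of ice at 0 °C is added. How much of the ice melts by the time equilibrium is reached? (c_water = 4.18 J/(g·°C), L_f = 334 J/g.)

m_melted ≈ 165 g

Water can give up m c ΔT = 601×4.18×21.96 = 55167 J before reaching 0 °C.
To melt every bit of ice: 189.9×334 = 63427 J.
That's not enough to melt it all — equilibrium is at 0 °C with ice remaining.
m_melt = 55167 / L_f = 165.2 g.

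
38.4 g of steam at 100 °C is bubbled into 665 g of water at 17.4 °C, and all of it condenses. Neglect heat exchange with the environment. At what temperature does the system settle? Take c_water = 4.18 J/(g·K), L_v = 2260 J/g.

Net heat exchanged in the isolated system is zero:
condense steam: −38.4·2260 = −86784; condensate cools 100→T: 38.4·4.18·(T − 100) = 160.51(T − 100); water warms: 665·4.18·(T − 17.4) = 2779.7(T − 17.4)
2940.2 T = 86784 + 16051 + 48367 = 151202
T ≈ 51.43 °C (< 100 °C, so full condensation is consistent).

T_f ≈ 51.4 °C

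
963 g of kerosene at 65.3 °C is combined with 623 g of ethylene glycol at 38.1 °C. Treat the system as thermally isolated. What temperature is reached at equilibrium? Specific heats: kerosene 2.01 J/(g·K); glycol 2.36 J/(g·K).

T_f ≈ 53.6 °C

Taking heat into each body as positive, Σ m c ΔT = 0:
963×2.01×(T − 65.3) + 623×2.36×(T − 38.1) = 0
3405.9 T = 182414
T ≈ 53.56 °C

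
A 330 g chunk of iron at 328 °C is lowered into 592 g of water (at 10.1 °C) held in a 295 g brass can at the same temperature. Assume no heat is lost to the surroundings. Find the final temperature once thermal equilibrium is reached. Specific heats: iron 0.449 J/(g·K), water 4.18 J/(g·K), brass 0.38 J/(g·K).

T_f ≈ 27.3 °C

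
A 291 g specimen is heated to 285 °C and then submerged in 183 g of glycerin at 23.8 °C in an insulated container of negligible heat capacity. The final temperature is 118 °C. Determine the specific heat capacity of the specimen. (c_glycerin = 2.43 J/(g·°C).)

c ≈ 0.862 J/(g·°C)

Heat lost by the specimen = heat gained by the glycerin:
291·c·(285 − 118) = 183·2.43·(118 − 23.8)
48597 c = 41890  ⇒  c ≈ 0.862 J/(g·°C)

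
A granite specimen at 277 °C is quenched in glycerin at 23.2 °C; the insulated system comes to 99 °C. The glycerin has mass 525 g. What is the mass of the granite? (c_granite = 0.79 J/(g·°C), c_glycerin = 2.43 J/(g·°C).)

m ≈ 688 g

|Q_granite| = |Q_glycerin|:
m×0.79×(277 − 99) = 525×2.43×(99 − 23.2)
140.62 m = 96702  ⇒  m ≈ 687.7 g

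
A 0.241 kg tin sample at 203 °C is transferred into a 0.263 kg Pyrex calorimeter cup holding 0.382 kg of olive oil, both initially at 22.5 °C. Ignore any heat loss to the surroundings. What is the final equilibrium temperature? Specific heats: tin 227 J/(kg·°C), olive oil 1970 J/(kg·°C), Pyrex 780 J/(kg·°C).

T_f ≈ 32.3 °C

Net heat exchanged in the isolated system is zero:
0.241·227·(T − 203) + 0.382·1970·(T − 22.5) + 0.263·780·(T − 22.5) = 0
54.71(T − 203) + 752.54(T − 22.5) + 205.14(T − 22.5) = 0
(54.71 + 752.54 + 205.14) T = 54.71·203 + 752.54·22.5 + 205.14·22.5
T ≈ 32.25 °C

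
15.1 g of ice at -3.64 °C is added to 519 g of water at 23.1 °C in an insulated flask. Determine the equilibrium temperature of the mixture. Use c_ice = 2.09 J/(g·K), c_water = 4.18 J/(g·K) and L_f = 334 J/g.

T_f ≈ 20.1 °C

Let T be the final temperature. ΣQ_i = 0:
warm ice to 0 °C: 15.1·2.09·(0 − (-3.64)) = 114.87
  melt ice: 15.1·334 = 5043.4
  warm the meltwater: 63.12 T
  water: 2169.4(T − 23.1)
2232.5 T = 50114 − 5158.3 = 44955
T ≈ 20.14 °C — above 0 °C, consistent with complete melting.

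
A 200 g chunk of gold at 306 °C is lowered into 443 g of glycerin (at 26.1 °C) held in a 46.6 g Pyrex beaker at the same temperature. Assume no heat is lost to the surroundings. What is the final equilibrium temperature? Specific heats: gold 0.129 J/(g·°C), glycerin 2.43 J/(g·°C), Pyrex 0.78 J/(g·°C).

T_f ≈ 32.4 °C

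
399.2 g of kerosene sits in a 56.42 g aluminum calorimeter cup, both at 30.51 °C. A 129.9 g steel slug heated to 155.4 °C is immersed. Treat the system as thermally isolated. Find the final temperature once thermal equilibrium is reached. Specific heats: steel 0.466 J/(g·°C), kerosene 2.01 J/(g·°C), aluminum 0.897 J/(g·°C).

T_f ≈ 38.8 °C

Taking heat into each body as positive, Σ m c ΔT = 0:
129.9×0.466×(T − 155.4) + 399.2×2.01×(T − 30.51) + 56.42×0.897×(T − 30.51) = 0
913.53 T = 35432
T = 35432 / 913.53 = 38.8 °C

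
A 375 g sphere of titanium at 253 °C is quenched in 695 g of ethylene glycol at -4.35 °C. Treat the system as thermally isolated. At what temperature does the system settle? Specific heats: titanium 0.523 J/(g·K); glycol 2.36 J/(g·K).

T_f ≈ 23.1 °C

Setting the total heat transfer to zero:
375·0.523·(T − 253) + 695·2.36·(T − (-4.35)) = 0
196.12(T − 253) + 1640.2(T − (-4.35)) = 0
1836.3 T = 42485
T = 42485/1836.3 ≈ 23.14 °C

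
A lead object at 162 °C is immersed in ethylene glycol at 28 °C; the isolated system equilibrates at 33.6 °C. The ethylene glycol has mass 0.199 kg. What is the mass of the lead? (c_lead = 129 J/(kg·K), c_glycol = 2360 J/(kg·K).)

m ≈ 0.159 kg

Heat lost by the lead = heat gained by the glycol:
m×129×(162 − 33.6) = 0.199×2360×(33.6 − 28)
16564 m = 2630  ⇒  m ≈ 0.1588 kg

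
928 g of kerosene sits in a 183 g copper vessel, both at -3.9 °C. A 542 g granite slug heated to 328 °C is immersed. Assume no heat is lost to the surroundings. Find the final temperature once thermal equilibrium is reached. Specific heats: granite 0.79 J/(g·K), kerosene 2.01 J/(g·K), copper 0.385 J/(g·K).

T_f ≈ 56.2 °C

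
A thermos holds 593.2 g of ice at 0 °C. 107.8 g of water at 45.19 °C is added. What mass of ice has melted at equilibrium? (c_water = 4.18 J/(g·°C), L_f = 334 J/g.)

Water can give up m c ΔT = 107.8·4.18·45.19 = 20363 J before reaching 0 °C.
Melting all 593.2 g of ice would need 593.2·334 = 198129 J.
Since 20363 < 198129 J, not all the ice melts; equilibrium is at 0 °C.
Mass melted = 20363/334 ≈ 60.97 g.

m_melted ≈ 61 g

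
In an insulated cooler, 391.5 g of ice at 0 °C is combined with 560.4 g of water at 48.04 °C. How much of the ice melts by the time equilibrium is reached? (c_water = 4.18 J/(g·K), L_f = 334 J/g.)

m_melted ≈ 337 g

Cooling the water to 0 °C releases 560.4·4.18·48.04 = 112532 J.
Melting all 391.5 g of ice would need 391.5·334 = 130761 J.
Since 112532 < 130761 J, not all the ice melts; equilibrium is at 0 °C.
Mass melted = 112532/334 ≈ 336.9 g.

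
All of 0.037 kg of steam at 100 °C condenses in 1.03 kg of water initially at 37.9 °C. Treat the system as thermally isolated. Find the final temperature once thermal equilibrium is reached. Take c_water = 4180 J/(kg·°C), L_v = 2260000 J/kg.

T_f ≈ 58.8 °C

Heat gained plus heat lost sum to zero:
latent heat released on condensation: 0.037·2260000 = 83620
  condensate cools 100→T: 0.037·4180·(T − 100) = 154.66(T − 100)
  original water: 4305.4(T − 37.9)
4460.1 T = 83620 + 15466 + 163175 = 262261
T ≈ 58.80 °C (< 100 °C, so full condensation is consistent).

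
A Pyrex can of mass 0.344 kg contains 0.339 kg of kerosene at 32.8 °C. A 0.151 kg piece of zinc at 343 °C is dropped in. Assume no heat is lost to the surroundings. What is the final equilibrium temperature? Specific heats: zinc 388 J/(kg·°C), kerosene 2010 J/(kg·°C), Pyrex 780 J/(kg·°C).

T_f ≈ 50.8 °C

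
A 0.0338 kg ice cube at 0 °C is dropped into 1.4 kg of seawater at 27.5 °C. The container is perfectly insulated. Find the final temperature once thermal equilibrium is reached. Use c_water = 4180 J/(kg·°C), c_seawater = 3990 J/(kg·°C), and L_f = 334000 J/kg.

Let T be the final temperature. ΣQ_i = 0:
melt ice: 0.0338×334000 = 11289
  meltwater 0→T: 0.0338×4180×T = 141.28 T
  seawater: 5586(T − 27.5)
5727.3 T = 153615 − 11289 = 142326
T ≈ 24.85 °C — above 0 °C, consistent with complete melting.

T_f ≈ 24.9 °C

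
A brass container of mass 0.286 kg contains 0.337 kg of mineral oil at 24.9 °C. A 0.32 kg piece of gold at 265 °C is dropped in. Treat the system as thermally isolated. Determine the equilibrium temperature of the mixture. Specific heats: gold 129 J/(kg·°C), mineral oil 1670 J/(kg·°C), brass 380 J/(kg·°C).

T_f ≈ 38.8 °C

Let T be the final temperature. ΣQ_i = 0:
0.32*129*(T − 265) + 0.337*1670*(T − 24.9) + 0.286*380*(T − 24.9) = 0
41.28(T − 265) + 562.79(T − 24.9) + 108.68(T − 24.9) = 0
(41.28 + 562.79 + 108.68) T = 41.28*265 + 562.79*24.9 + 108.68*24.9
T = 27659 / 712.75 = 38.8 °C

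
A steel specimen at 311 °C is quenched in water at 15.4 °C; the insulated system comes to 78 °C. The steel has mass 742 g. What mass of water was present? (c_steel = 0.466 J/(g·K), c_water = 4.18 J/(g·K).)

Heat lost by the steel = heat gained by the water:
742×0.466×(311 − 78) = m×4.18×(78 − 15.4)
261.67 m = 80565  ⇒  m ≈ 307.9 g

m ≈ 308 g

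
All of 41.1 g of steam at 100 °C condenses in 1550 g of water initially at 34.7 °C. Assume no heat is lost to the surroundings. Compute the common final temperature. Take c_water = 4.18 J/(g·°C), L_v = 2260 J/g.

Let T be the final temperature. ΣQ_i = 0:
steam→water at 100 °C releases m L_v = 41.1·2260 = 92886
  condensate cools 100→T: 41.1·4.18·(T − 100) = 171.8(T − 100)
  water warms: 1550·4.18·(T − 34.7) = 6479(T − 34.7)
6650.8 T = 92886 + 17180 + 224821 = 334887
T ≈ 50.35 °C (< 100 °C, so full condensation is consistent).

T_f ≈ 50.4 °C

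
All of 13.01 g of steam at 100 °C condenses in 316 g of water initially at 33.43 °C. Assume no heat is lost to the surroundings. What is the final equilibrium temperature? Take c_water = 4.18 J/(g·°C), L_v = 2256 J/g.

Heat gained plus heat lost sum to zero:
condense steam: −13.01·2256 = −29351
  condensed water 100 °C→T: 54.38(T − 100)
  water warms: 316·4.18·(T − 33.43) = 1320.9(T − 33.43)
1375.3 T = 29351 + 5438.2 + 44157 = 78946
T ≈ 57.40 °C, under the boiling point, so the assumption holds.

T_f ≈ 57.4 °C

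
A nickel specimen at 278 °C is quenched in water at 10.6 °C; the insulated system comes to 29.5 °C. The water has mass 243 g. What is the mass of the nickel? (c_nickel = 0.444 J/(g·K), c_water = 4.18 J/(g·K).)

m ≈ 174 g

Heat lost by the nickel = heat gained by the water:
m·0.444·(278 − 29.5) = 243·4.18·(29.5 − 10.6)
110.33 m = 19197  ⇒  m ≈ 174 g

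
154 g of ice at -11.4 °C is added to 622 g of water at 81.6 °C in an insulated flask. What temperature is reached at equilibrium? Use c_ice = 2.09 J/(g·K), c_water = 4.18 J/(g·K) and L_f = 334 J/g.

T_f ≈ 48.4 °C

Heat gained plus heat lost sum to zero:
ice -11.4→0 °C: 154×2.09×11.4 = 3669.2; latent heat to melt: 154×334 = 51436; warm the meltwater: 643.72 T; water: 2600(T − 81.6)
3243.7 T = 212157 − 55105 = 157052
T ≈ 48.42 °C — above 0 °C, consistent with complete melting.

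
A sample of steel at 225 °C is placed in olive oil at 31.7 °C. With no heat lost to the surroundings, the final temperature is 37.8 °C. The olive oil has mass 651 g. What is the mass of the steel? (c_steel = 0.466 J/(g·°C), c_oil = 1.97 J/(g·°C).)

m ≈ 89.7 g

Heat lost by the steel = heat gained by the oil:
m·0.466·(225 − 37.8) = 651·1.97·(37.8 − 31.7)
87.24 m = 7823.1  ⇒  m ≈ 89.68 g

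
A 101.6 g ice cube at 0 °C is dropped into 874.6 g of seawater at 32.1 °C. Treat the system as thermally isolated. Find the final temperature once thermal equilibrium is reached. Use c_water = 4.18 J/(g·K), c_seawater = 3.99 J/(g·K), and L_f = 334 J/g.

Let T be the final temperature. ΣQ_i = 0:
melt ice: 101.6·334 = 33934
  warm the meltwater: 424.69 T
  seawater: 3489.7(T − 32.1)
3914.3 T = 112018 − 33934 = 78083
T ≈ 19.95 °C (positive, so assuming full melt was valid).

T_f ≈ 19.9 °C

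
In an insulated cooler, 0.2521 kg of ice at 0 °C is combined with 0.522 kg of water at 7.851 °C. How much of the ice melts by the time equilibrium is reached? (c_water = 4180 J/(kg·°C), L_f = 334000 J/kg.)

Heat available from the water dropping to 0 °C: 0.522×4180×7.851 = 17131 J.
Fully melting the ice requires m_ice L_f = 0.2521×334000 = 84201 J.
That's not enough to melt it all — equilibrium is at 0 °C with ice remaining.
m_melt = 17131 / L_f = 0.05129 kg.

m_melted ≈ 0.0513 kg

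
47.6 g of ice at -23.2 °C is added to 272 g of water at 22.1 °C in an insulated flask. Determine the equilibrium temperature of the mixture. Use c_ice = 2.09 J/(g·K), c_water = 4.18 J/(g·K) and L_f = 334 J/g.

T_f ≈ 5.2 °C

Sum of m c ΔT and latent-heat terms is zero:
ice -23.2→0 °C: 47.6·2.09·23.2 = 2308
  melt ice: 47.6·334 = 15898
  meltwater 0→T: 47.6·4.18·T = 198.97 T
  water: 1137(T − 22.1)
1335.9 T = 25127 − 18206 = 6920.4
T ≈ 5.18 °C (positive, so assuming full melt was valid).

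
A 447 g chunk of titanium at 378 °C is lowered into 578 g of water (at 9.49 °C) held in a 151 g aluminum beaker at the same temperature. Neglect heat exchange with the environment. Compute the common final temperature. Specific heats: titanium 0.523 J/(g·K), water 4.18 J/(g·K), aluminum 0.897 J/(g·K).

T_f ≈ 40.4 °C

Taking heat into each body as positive, Σ m c ΔT = 0:
447×0.523×(T − 378) + 578×4.18×(T − 9.49) + 151×0.897×(T − 9.49) = 0
233.78(T − 378) + 2416(T − 9.49) + 135.45(T − 9.49) = 0
(233.78 + 2416 + 135.45) T = 233.78×378 + 2416×9.49 + 135.45×9.49
T = 112583/2785.3 ≈ 40.42 °C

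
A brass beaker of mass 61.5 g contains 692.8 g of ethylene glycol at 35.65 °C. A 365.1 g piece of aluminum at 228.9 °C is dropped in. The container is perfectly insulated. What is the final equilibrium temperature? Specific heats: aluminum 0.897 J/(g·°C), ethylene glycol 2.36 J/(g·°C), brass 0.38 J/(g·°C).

T_f ≈ 67.5 °C

Taking heat into each body as positive, Σ m c ΔT = 0:
365.1·0.897·(T − 228.9) + 692.8·2.36·(T − 35.65) + 61.5·0.38·(T − 35.65) = 0
327.49(T − 228.9) + 1635(T − 35.65) + 23.37(T − 35.65) = 0
(327.49 + 1635 + 23.37) T = 327.49·228.9 + 1635·35.65 + 23.37·35.65
T ≈ 67.52 °C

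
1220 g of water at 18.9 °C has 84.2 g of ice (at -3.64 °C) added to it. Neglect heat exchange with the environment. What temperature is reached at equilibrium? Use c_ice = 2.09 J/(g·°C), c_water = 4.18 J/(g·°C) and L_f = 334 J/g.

Sum of m c ΔT and latent-heat terms is zero:
ice -3.64→0 °C: 84.2·2.09·3.64 = 640.56; fusion: m_ice L_f = 84.2·334 = 28123; meltwater 0→T: 84.2·4.18·T = 351.96 T; water: 5099.6(T − 18.9)
5451.6 T = 96382 − 28763 = 67619
T ≈ 12.40 °C — above 0 °C, consistent with complete melting.

T_f ≈ 12.4 °C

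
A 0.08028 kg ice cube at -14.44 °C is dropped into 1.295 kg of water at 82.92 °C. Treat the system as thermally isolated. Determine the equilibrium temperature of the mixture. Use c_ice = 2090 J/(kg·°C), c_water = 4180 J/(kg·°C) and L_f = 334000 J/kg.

T_f ≈ 73.0 °C

Heat gained plus heat lost sum to zero:
ice -14.44→0 °C: 0.08028×2090×14.44 = 2422.8; melt ice: 0.08028×334000 = 26814; warm the meltwater: 335.57 T; water: 5413.1(T − 82.92)
5748.7 T = 448854 − 29236 = 419618
T ≈ 72.99 °C (positive, so assuming full melt was valid).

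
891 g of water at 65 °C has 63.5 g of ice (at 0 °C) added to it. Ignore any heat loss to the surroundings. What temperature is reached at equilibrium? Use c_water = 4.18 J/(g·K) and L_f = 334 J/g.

T_f ≈ 55.4 °C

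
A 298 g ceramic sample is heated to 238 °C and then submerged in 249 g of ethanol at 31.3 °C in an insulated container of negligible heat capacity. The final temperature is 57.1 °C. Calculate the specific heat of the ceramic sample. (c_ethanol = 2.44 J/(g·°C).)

m_s c (T_s − T_f) = m_ethanol c_ethanol (T_f − T_0):
298×c×(238 − 57.1) = 249×2.44×(57.1 − 31.3)
53908 c = 15675  ⇒  c ≈ 0.2908 J/(g·°C)

c ≈ 0.291 J/(g·°C)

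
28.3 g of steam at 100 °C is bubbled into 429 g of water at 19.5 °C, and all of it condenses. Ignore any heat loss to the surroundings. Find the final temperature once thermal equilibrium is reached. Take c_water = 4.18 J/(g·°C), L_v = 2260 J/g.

T_f ≈ 57.9 °C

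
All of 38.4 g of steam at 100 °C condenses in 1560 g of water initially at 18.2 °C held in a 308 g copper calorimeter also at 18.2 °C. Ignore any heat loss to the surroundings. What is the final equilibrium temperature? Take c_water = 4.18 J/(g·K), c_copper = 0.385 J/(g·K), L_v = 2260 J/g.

T_f ≈ 32.9 °C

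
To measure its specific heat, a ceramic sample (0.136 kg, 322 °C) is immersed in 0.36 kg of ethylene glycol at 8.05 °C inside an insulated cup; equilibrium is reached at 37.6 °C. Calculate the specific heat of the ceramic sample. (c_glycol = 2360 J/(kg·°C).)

c ≈ 649 J/(kg·°C)

Net heat exchanged in the isolated system is zero:
0.136×c×(37.6 − 322) + 0.36×2360×(37.6 − 8.05) = 0
-38.68 c = -25106
c = -25106/-38.68 ≈ 649.1 J/(kg·°C)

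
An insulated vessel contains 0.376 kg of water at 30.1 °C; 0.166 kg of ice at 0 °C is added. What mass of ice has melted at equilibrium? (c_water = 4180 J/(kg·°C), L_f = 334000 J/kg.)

Water can give up m c ΔT = 0.376·4180·30.1 = 47308 J before reaching 0 °C.
Melting all 0.166 kg of ice would need 0.166·334000 = 55444 J.
That's not enough to melt it all — equilibrium is at 0 °C with ice remaining.
Mass melted = 47308/334000 ≈ 0.1416 kg.

m_melted ≈ 0.142 kg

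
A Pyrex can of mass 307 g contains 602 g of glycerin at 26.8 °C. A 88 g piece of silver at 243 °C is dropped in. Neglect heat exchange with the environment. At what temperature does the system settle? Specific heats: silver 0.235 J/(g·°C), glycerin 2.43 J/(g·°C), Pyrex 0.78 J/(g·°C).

T_f ≈ 29.4 °C

With ΣQ=0 the equilibrium temperature is the m·c-weighted mean:
T_f = (20.68×243 + 1462.9×26.8 + 239.46×26.8) / (20.68 + 1462.9 + 239.46)
    = 50647 / 1723 ≈ 29.39 °C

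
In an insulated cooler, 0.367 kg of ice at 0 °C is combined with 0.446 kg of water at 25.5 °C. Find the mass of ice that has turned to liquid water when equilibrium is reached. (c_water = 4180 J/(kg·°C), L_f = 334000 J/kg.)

m_melted ≈ 0.142 kg

Cooling the water to 0 °C releases 0.446×4180×25.5 = 47539 J.
To melt every bit of ice: 0.367×334000 = 122578 J.
47539 J < 122578 J, so only part of the ice melts and the system sits at 0 °C.
Mass melted = 47539/334000 ≈ 0.1423 kg.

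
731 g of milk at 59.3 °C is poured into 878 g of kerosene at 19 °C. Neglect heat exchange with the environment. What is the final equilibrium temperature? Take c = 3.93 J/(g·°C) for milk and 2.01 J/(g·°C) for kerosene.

T_f ≈ 44.0 °C

Set heat shed by the hot body equal to heat absorbed by the cold body:
731×3.93×(59.3 − T) = 878×2.01×(T − 19)
2872.8(59.3 − T) = 1764.8(T − 19)
4637.6 T = 203890  ⇒  T ≈ 43.96 °C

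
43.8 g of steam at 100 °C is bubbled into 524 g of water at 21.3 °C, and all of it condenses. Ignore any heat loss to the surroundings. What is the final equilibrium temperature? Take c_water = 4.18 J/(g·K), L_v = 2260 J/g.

T_f ≈ 69.1 °C

Taking heat into each body as positive, Σ m c ΔT = 0:
steam→water at 100 °C releases m L_v = 43.8·2260 = 98988
  condensate cools 100→T: 43.8·4.18·(T − 100) = 183.08(T − 100)
  original water: 2190.3(T − 21.3)
2373.4 T = 98988 + 18308 + 46654 = 163950
T ≈ 69.08 °C — below 100 °C, confirming all the steam condensed.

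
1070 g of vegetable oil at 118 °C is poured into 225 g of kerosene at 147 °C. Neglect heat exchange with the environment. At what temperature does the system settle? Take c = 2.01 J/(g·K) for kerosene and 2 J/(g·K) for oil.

T_f ≈ 123.1 °C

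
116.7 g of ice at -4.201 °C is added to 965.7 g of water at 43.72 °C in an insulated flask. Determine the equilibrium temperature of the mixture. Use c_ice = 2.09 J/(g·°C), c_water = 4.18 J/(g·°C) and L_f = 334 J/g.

T_f ≈ 30.2 °C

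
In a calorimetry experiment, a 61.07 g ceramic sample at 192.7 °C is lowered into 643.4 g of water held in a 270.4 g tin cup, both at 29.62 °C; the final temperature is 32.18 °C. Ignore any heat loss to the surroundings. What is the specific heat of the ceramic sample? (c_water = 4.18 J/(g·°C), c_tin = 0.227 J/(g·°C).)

c ≈ 0.718 J/(g·°C)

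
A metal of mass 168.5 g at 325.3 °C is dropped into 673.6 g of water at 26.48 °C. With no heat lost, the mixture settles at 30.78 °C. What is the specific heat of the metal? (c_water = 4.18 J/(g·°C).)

c ≈ 0.244 J/(g·°C)

Let T be the final temperature. ΣQ_i = 0:
168.5×c×(30.78 − 325.3) + 673.6×4.18×(30.78 − 26.48) = 0
-49627 c = -12107
c = -12107/-49627 ≈ 0.244 J/(g·°C)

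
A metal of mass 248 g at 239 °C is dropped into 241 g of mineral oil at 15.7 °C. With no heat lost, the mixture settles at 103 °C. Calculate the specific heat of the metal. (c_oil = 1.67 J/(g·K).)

Net heat exchanged in the isolated system is zero:
248·c·(103 − 239) + 241·1.67·(103 − 15.7) = 0
-33728 c = -35136
c = -35136/-33728 ≈ 1.042 J/(g·K)

c ≈ 1.04 J/(g·K)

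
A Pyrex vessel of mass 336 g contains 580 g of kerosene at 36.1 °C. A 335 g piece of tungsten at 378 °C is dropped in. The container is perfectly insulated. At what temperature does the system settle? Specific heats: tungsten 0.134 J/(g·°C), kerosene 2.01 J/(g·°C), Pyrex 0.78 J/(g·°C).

Heat gained plus heat lost sum to zero:
335·0.134·(T − 378) + 580·2.01·(T − 36.1) + 336·0.78·(T − 36.1) = 0
1472.8 T = 68515
T = 68515/1472.8 ≈ 46.52 °C

T_f ≈ 46.5 °C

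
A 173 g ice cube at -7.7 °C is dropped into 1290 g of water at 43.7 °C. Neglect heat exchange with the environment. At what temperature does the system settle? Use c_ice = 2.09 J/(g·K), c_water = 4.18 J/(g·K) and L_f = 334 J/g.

T_f ≈ 28.6 °C

Taking heat into each body as positive, Σ m c ΔT = 0:
warm ice to 0 °C: 173·2.09·(0 − (-7.7)) = 2784.1; melt ice: 173·334 = 57782; warm the meltwater: 723.14 T; water cools: 1290·4.18·(T − 43.7) = 5392.2(T − 43.7)
6115.3 T = 235639 − 60566 = 175073
T ≈ 28.63 °C. Since T > 0 °C, the all-ice-melts assumption holds.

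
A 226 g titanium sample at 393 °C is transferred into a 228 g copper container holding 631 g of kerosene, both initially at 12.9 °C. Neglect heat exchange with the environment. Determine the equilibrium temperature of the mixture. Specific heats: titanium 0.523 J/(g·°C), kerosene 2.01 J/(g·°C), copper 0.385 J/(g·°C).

Heat gained plus heat lost sum to zero:
226·0.523·(T − 393) + 631·2.01·(T − 12.9) + 228·0.385·(T − 12.9) = 0
1474.3 T = 63945
T = 63945/1474.3 ≈ 43.37 °C

T_f ≈ 43.4 °C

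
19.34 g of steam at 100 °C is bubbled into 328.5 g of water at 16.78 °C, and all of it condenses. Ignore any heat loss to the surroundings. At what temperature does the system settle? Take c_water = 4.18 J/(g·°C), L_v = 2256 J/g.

T_f ≈ 51.4 °C

Setting the total heat transfer to zero:
condense steam: −19.34×2256 = −43631; condensate cools 100→T: 19.34×4.18×(T − 100) = 80.84(T − 100); water warms: 328.5×4.18×(T − 16.78) = 1373.1(T − 16.78)
1454 T = 43631 + 8084.1 + 23041 = 74756
T ≈ 51.42 °C, under the boiling point, so the assumption holds.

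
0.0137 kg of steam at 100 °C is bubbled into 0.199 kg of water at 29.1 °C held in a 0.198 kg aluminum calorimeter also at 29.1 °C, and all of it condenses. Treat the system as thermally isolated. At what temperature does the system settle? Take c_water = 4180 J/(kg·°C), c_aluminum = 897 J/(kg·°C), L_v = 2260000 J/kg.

T_f ≈ 61.9 °C

Energy conservation, ΣQ = 0:
latent heat released on condensation: 0.0137·2260000 = 30962
  condensed water 100 °C→T: 57.27(T − 100)
  original water: 831.82(T − 29.1)
  aluminum cup: 0.198·897·(T − 29.1) = 177.61(T − 29.1)
1066.7 T = 30962 + 5726.6 + 29374 = 66063
T ≈ 61.93 °C (< 100 °C, so full condensation is consistent).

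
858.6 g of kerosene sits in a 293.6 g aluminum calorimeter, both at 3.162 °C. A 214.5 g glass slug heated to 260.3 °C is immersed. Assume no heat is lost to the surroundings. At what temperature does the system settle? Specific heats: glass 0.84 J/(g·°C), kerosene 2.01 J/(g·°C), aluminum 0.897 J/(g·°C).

T_f ≈ 24.5 °C

Let T be the final temperature. ΣQ_i = 0:
214.5×0.84×(T − 260.3) + 858.6×2.01×(T − 3.162) + 293.6×0.897×(T − 3.162) = 0
2169.3 T = 53191
T ≈ 24.52 °C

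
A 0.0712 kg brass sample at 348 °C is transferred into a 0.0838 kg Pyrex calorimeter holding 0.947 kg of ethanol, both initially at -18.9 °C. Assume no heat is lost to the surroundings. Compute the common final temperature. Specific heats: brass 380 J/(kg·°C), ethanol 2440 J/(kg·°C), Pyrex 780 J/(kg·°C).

T_f ≈ -14.8 °C

Conservation of energy gives ΣQ = 0:
0.0712*380*(T − 348) + 0.947*2440*(T − (-18.9)) + 0.0838*780*(T − (-18.9)) = 0
27.06(T − 348) + 2310.7(T − (-18.9)) + 65.36(T − (-18.9)) = 0
2403.1 T = -35492
T = -35492/2403.1 ≈ -14.77 °C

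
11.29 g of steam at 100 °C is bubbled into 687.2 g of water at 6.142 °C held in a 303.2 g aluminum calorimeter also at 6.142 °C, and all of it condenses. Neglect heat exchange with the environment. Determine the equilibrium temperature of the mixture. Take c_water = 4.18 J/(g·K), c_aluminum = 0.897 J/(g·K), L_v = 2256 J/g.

T_f ≈ 15.5 °C

Sum of m c ΔT and latent-heat terms is zero:
latent heat released on condensation: 11.29·2256 = 25470
  condensate cools 100→T: 11.29·4.18·(T − 100) = 47.19(T − 100)
  original water: 2872.5(T − 6.142)
  cup: 271.97(T − 6.142)
3191.7 T = 25470 + 4719.2 + 19313 = 49503
T ≈ 15.51 °C (< 100 °C, so full condensation is consistent).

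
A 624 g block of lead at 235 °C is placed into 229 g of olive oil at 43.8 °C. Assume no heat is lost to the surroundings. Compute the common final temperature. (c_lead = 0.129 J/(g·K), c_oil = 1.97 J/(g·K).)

T_f = Σ m_i c_i T_i / Σ m_i c_i:
T_f = (80.5×235 + 451.13×43.8) / (80.5 + 451.13)
    = 38676 / 531.63 ≈ 72.75 °C

T_f ≈ 72.8 °C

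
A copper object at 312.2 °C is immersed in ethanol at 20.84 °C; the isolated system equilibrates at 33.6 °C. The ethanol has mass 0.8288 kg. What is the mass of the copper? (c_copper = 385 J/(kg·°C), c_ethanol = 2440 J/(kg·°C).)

Energy conservation, ΣQ = 0:
m·385·(33.6 − 312.2) + 0.8288·2440·(33.6 − 20.84) = 0
-107261 m = -25804
m = -25804/-107261 ≈ 0.2406 kg

m ≈ 0.241 kg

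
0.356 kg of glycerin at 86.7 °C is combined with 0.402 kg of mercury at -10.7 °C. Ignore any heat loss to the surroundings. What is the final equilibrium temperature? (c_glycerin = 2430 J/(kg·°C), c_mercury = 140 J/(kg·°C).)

With ΣQ=0 the equilibrium temperature is the m·c-weighted mean:
T_f = (865.08×86.7 + 56.28×(-10.7)) / (865.08 + 56.28)
    = 74400 / 921.36 ≈ 80.75 °C

T_f ≈ 80.8 °C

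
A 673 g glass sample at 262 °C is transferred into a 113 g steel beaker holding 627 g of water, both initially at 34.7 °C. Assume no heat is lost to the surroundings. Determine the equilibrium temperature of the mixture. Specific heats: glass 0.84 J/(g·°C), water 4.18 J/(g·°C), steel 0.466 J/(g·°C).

T_f ≈ 74.4 °C

Heat gained plus heat lost sum to zero:
673*0.84*(T − 262) + 627*4.18*(T − 34.7) + 113*0.466*(T − 34.7) = 0
(565.32 + 2620.9 + 52.66) T = 565.32*262 + 2620.9*34.7 + 52.66*34.7
T ≈ 74.37 °C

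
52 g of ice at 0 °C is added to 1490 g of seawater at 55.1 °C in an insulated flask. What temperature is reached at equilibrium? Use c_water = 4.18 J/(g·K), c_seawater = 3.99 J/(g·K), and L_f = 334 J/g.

T_f ≈ 50.3 °C

Net heat exchanged in the isolated system is zero:
melt ice: 52·334 = 17368
  meltwater 0→T: 52·4.18·T = 217.36 T
  seawater: 5945.1(T − 55.1)
6162.5 T = 327575 − 17368 = 310207
T ≈ 50.34 °C — above 0 °C, consistent with complete melting.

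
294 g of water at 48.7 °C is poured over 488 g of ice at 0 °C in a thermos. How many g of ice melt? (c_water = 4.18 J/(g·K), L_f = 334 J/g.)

Cooling the water to 0 °C releases 294·4.18·48.7 = 59848 J.
To melt every bit of ice: 488·334 = 162992 J.
Since 59848 < 162992 J, not all the ice melts; equilibrium is at 0 °C.
Mass melted = 59848/334 ≈ 179.2 g.

m_melted ≈ 179 g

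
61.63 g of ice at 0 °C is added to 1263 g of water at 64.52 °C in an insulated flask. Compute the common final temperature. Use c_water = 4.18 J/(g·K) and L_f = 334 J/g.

T_f ≈ 57.8 °C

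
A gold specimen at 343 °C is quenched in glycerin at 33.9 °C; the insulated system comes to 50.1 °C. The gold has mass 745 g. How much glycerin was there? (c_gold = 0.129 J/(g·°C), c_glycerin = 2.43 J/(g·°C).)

m ≈ 715 g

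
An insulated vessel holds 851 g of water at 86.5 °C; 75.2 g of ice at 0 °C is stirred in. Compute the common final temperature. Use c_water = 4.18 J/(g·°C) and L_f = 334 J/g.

Let T be the final temperature. ΣQ_i = 0:
fusion: m_ice L_f = 75.2×334 = 25117
  meltwater 0→T: 75.2×4.18×T = 314.34 T
  water: 3557.2(T − 86.5)
3871.5 T = 307696 − 25117 = 282579
T ≈ 72.99 °C — above 0 °C, consistent with complete melting.

T_f ≈ 73.0 °C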